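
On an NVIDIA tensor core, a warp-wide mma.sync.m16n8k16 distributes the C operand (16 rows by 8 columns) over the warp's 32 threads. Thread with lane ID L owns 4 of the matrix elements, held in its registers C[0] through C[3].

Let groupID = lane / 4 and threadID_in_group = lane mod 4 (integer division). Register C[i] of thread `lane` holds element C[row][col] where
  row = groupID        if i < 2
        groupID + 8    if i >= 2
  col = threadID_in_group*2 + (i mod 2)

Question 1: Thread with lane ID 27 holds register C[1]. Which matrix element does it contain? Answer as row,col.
6,7

lane 27: gid=6 (27/4), tid=3 (27%4)
i=1: r=6+0=6, c=3*2+1=7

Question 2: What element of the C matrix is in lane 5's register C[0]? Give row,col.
lane 5->5/4=1, 5 mod 4=1
i=0  r:1+0->1  c:2·1+0->2

1,2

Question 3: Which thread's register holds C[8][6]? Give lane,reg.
r=8⇒gr=0,Rb=1  c=6⇒th=3,odd=0
L=0*4+3=3  i=1*2+0=2

3,2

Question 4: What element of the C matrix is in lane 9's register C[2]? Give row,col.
9: G=2,T=1
[2] (2+8,1*2+0) = (10,2)

10,2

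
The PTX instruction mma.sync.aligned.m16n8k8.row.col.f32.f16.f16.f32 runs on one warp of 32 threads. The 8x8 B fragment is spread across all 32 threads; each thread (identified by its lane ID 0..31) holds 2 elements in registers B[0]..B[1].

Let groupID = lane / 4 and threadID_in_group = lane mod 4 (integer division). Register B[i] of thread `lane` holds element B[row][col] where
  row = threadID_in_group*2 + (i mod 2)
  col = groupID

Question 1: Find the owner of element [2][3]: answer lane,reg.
13,0

c: 3->gid=3  r: 2->tid=1,i&1=0
L=3*4+1=13  i=0=0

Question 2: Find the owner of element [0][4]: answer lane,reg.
16,0

c=4->g=4  r=0->t=0,b0=0
L=4*4+0=16  i=0=0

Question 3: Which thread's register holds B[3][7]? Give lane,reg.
c: 7->gid=7  r: 3->tid=1,i&1=1
L=7*4+1=29  i=1=1

29,1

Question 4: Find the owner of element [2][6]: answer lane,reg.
25,0

c=6->g=6  r=2->t=1,b0=0
L=6*4+1=25  i=0=0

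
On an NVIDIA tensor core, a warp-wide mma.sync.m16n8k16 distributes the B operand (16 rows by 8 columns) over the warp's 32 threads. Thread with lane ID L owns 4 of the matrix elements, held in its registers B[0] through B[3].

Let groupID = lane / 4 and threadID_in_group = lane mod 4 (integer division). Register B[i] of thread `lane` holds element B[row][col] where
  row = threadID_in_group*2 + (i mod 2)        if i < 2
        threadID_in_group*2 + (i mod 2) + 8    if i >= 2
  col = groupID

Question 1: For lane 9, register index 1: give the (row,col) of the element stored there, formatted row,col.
L=9→G=9>>2=2, T=9&3=1
[1]→row 1·2+1+0=3  col G=2

3,2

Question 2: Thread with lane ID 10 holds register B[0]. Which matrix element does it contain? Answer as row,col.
4,2

lane 10: gr=2 (10/4), th=2 (10%4)
i=0: r=2*2+0+0=4, c=gr=2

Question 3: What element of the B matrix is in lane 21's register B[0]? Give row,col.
2,5

lane 21⇒21/4=5, 21 mod 4=1
i=0  r:2·1+0+0⇒2  c:5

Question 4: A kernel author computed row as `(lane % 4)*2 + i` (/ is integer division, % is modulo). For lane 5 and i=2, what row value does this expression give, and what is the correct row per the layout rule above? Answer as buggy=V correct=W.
buggy=4 correct=10

`(lane % 4)*2 + i`[5,2]=>4
L=5=>grp=5>>2=1, tig=5&3=1
[2]=>row 1·2+0+8=10  col grp=1
row: 4 vs 10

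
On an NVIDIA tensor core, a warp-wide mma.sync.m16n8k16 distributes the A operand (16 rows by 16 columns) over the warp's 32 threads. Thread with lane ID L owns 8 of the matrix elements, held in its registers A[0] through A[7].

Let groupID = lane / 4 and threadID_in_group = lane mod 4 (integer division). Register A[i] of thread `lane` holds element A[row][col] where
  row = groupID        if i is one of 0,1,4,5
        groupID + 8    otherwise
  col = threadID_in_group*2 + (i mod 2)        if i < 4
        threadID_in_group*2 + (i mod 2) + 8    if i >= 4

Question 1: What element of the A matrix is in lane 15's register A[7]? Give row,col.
11,15

lane 15⇒15/4=3, 15 mod 4=3
i=7  r:3+8⇒11  c:2·3+1+8⇒15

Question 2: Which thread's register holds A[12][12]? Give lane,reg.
r=12->g=4,rb=1  c=12->cb=1,t=2,b0=0
L=4*4+2=18  i=1*4+1*2+0=6

18,6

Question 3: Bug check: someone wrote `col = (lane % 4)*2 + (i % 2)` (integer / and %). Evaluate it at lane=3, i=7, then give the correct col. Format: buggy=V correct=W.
`(lane % 4)*2 + (i % 2)`[3,7]=>7
lane 3: grp=0 (3/4), tig=3 (3%4)
i=7: r=0+8=8, c=3*2+1+8=15
col: 7 vs 15

buggy=7 correct=15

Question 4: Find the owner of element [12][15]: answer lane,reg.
19,7

r=12→G=4,rhi=1  c=15→chi=1,T=3,p=1
L=4*4+3=19  i=1*4+1*2+1=7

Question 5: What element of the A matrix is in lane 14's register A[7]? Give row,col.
L=14->gid=14>>2=3, tid=14&3=2
[7]->row 3+8=11  col 2·2+1+8=13

11,13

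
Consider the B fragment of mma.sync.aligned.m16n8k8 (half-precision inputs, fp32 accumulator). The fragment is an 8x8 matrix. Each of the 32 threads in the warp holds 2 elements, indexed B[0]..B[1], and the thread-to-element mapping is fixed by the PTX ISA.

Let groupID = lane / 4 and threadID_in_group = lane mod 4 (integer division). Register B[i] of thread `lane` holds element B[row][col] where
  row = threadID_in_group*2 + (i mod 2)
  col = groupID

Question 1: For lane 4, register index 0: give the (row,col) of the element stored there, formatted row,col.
0,1

lane 4->4/4=1, 4 mod 4=0
i=0  r:2·0+0->0  c:1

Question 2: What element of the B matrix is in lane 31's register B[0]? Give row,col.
6,7

31: G=7,T=3
[0] (3*2+0,7) = (6,7)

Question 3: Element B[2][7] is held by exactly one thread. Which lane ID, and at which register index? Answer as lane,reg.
c=7->g=7  r=2->t=1,b0=0
L=7*4+1=29  i=0=0

29,0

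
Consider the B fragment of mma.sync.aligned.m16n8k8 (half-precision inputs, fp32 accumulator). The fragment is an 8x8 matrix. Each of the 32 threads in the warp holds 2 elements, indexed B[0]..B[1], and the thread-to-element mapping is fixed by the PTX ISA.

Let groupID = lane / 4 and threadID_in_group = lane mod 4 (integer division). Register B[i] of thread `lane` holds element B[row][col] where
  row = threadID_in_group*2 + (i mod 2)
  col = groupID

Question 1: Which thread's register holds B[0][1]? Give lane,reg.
4,0

c=1->g=1  r=0->t=0,b0=0
L=1*4+0=4  i=0=0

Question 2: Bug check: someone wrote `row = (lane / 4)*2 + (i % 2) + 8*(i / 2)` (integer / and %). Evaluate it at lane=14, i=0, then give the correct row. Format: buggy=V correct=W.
`(lane / 4)*2 + (i % 2) + 8*(i / 2)`[14,0]->6
lane 14: g=3 (14/4), t=2 (14%4)
i=0: r=2*2+0=4, c=g=3
row: 6 vs 4

buggy=6 correct=4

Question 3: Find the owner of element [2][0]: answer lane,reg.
1,0

c=0→G=0  r=2→T=1,p=0
L=0*4+1=1  i=0=0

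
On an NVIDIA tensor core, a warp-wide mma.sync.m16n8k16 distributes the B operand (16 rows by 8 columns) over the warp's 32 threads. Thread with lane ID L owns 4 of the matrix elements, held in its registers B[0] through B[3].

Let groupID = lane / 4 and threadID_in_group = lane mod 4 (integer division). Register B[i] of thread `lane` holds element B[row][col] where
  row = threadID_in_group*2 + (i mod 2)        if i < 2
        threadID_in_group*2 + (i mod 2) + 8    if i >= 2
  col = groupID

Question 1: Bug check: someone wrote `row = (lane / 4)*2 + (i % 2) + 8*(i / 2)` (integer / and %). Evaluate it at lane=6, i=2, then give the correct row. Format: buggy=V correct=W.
buggy=10 correct=12

`(lane / 4)*2 + (i % 2) + 8*(i / 2)`[6,2]→10
lane 6: G=1 (6/4), T=2 (6%4)
i=2: r=2*2+0+8=12, c=G=1
row: 10 vs 12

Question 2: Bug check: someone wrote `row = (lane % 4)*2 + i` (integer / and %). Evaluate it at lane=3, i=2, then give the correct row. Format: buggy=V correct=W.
buggy=8 correct=14

`(lane % 4)*2 + i`[3,2]⇒8
3: gr=0,th=3
[2] (3*2+0+8,0) = (14,0)
row: 8 vs 14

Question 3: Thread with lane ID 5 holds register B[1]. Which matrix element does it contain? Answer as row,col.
lane 5->5/4=1, 5 mod 4=1
i=1  r:2·1+1+0->3  c:1

3,1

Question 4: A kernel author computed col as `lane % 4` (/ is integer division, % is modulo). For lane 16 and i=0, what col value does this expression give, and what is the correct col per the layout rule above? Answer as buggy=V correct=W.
buggy=0 correct=4

`lane % 4`[16,0]⇒0
L=16⇒gr=16>>2=4, th=16&3=0
[0]⇒row 0·2+0+0=0  col gr=4
col: 0 vs 4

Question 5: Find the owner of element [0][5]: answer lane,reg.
20,0

c:5=>grp=5  r:0=>rB=0,tig=0,lo=0
L=5*4+0=20  i=0*2+0=0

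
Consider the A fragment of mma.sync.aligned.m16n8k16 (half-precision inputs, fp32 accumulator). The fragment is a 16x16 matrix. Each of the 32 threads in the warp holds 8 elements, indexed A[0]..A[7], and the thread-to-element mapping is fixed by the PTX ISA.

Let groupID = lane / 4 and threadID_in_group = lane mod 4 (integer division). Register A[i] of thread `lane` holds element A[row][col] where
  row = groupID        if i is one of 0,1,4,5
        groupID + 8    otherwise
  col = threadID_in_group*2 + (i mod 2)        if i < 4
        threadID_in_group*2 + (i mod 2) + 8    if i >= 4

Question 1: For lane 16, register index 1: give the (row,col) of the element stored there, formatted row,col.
L=16=>grp=16>>2=4, tig=16&3=0
[1]=>row 4+0=4  col 0·2+1+0=1

4,1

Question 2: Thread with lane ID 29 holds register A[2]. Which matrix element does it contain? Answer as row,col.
L=29->g=29>>2=7, t=29&3=1
[2]->row 7+8=15  col 1·2+0+0=2

15,2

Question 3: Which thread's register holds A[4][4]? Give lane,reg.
r:4=>grp=4,rB=0  c:4=>cB=0,tig=2,lo=0
L=4*4+2=18  i=0*4+0*2+0=0

18,0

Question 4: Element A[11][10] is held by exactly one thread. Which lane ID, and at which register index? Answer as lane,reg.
r: 11->gid=3,r8=1  c: 10->c8=1,tid=1,i&1=0
L=3*4+1=13  i=1*4+1*2+0=6

13,6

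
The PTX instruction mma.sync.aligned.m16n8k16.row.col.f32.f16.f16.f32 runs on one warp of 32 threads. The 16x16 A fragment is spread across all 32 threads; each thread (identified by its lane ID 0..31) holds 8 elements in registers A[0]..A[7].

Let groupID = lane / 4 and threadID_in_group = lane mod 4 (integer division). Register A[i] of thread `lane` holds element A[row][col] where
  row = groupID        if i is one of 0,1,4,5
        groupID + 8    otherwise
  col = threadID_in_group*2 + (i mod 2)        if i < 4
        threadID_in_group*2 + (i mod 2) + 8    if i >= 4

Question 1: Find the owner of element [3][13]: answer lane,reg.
r=3⇒gr=3,Rb=0  c=13⇒Cb=1,th=2,odd=1
L=3*4+2=14  i=1*4+0*2+1=5

14,5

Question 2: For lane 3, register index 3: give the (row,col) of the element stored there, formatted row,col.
lane 3->3/4=0, 3 mod 4=3
i=3  r:0+8->8  c:2·3+1+0->7

8,7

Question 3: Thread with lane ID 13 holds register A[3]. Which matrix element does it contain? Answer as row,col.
11,3

lane 13: G=3 (13/4), T=1 (13%4)
i=3: r=3+8=11, c=1*2+1+0=3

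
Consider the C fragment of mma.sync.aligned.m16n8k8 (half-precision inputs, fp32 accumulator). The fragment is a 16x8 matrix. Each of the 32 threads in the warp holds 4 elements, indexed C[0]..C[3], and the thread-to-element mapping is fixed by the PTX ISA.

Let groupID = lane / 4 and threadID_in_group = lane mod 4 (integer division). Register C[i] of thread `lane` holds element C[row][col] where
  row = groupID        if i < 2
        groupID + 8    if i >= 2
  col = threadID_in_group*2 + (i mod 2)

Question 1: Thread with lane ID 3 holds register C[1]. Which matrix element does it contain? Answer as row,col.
lane 3: G=0 (3/4), T=3 (3%4)
i=1: r=0+0=0, c=3*2+1=7

0,7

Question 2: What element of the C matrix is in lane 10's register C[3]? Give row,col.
10,5

lane 10: g=2 (10/4), t=2 (10%4)
i=3: r=2+8=10, c=2*2+1=5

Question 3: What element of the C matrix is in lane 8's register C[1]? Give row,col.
lane 8⇒8/4=2, 8 mod 4=0
i=1  r:2+0⇒2  c:2·0+1⇒1

2,1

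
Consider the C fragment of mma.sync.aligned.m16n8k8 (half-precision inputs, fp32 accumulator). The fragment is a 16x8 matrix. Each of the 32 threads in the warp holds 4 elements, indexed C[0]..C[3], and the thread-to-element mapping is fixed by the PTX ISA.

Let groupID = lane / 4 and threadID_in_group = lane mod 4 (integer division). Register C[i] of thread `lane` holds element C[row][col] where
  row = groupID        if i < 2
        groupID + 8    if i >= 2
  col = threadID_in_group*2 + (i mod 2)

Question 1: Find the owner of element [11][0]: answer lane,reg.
12,2

r=11→G=3,rhi=1  c=0→T=0,p=0
L=3*4+0=12  i=1*2+0=2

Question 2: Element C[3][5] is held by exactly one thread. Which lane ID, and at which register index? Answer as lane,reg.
r: 3->gid=3,r8=0  c: 5->tid=2,i&1=1
L=3*4+2=14  i=0*2+1=1

14,1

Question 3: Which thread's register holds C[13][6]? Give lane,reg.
r:13=>grp=5,rB=1  c:6=>tig=3,lo=0
L=5*4+3=23  i=1*2+0=2

23,2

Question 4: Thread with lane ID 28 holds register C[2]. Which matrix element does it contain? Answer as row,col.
28: gr=7,th=0
[2] (7+8,0*2+0) = (15,0)

15,0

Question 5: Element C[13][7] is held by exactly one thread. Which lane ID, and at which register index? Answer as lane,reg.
r=13->g=5,rb=1  c=7->t=3,b0=1
L=5*4+3=23  i=1*2+1=3

23,3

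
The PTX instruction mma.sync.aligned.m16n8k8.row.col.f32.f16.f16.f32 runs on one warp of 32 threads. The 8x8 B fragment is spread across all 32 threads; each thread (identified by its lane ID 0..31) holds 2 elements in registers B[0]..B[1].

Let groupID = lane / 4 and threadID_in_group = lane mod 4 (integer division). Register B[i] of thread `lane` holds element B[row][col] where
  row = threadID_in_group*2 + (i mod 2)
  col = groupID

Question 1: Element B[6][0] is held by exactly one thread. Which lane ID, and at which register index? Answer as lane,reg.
c=0->g=0  r=6->t=3,b0=0
L=0*4+3=3  i=0=0

3,0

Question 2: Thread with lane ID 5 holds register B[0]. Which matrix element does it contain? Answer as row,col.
lane 5->5/4=1, 5 mod 4=1
i=0  r:2·1+0->2  c:1

2,1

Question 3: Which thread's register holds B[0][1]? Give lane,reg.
4,0

c: 1->gid=1  r: 0->tid=0,i&1=0
L=1*4+0=4  i=0=0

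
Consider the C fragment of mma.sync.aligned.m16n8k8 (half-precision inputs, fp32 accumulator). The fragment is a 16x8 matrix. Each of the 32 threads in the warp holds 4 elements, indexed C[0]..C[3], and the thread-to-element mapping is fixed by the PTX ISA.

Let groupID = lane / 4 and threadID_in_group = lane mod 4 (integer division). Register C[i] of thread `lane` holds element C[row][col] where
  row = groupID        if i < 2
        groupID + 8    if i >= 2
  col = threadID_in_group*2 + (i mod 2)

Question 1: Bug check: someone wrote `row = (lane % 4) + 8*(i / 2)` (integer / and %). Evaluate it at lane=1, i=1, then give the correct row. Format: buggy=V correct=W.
`(lane % 4) + 8*(i / 2)`[1,1]->1
lane 1: g=0 (1/4), t=1 (1%4)
i=1: r=0+0=0, c=1*2+1=3
row: 1 vs 0

buggy=1 correct=0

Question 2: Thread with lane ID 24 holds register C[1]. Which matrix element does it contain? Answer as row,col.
6,1

lane 24: gr=6 (24/4), th=0 (24%4)
i=1: r=6+0=6, c=0*2+1=1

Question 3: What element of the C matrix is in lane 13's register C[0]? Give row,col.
L=13→G=13>>2=3, T=13&3=1
[0]→row 3+0=3  col 1·2+0=2

3,2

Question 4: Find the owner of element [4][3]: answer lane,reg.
r: 4->gid=4,r8=0  c: 3->tid=1,i&1=1
L=4*4+1=17  i=0*2+1=1

17,1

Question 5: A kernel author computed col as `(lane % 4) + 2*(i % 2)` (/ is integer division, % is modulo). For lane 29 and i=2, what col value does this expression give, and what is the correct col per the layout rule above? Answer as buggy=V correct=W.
buggy=1 correct=2

`(lane % 4) + 2*(i % 2)`[29,2]->1
29: g=7,t=1
[2] (7+8,1*2+0) = (15,2)
col: 1 vs 2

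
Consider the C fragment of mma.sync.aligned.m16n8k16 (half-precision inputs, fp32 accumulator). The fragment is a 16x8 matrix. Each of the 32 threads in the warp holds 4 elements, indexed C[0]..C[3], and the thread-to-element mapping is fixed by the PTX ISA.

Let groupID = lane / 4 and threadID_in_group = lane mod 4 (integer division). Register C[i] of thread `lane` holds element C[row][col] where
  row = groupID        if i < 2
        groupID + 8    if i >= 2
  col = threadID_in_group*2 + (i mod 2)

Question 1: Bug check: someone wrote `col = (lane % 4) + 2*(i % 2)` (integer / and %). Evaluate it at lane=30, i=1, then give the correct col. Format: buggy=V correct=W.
`(lane % 4) + 2*(i % 2)`[30,1]→4
lane 30: G=7 (30/4), T=2 (30%4)
i=1: r=7+0=7, c=2*2+1=5
col: 4 vs 5

buggy=4 correct=5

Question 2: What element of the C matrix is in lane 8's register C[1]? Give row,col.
2,1

lane 8->8/4=2, 8 mod 4=0
i=1  r:2+0->2  c:2·0+1->1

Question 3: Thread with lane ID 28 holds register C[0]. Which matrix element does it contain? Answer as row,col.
lane 28: g=7 (28/4), t=0 (28%4)
i=0: r=7+0=7, c=0*2+0=0

7,0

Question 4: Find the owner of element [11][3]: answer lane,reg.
r=11->g=3,rb=1  c=3->t=1,b0=1
L=3*4+1=13  i=1*2+1=3

13,3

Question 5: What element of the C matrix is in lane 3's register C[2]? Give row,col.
3: gr=0,th=3
[2] (0+8,3*2+0) = (8,6)

8,6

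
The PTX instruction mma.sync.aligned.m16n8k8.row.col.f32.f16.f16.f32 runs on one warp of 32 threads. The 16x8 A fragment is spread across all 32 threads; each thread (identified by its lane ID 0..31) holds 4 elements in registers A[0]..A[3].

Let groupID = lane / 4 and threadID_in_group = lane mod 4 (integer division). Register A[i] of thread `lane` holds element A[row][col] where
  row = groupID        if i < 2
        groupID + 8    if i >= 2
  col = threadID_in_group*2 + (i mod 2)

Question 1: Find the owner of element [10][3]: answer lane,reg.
r:10=>grp=2,rB=1  c:3=>tig=1,lo=1
L=2*4+1=9  i=1*2+1=3

9,3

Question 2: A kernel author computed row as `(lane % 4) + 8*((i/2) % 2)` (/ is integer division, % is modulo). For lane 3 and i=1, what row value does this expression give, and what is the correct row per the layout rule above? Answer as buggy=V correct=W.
`(lane % 4) + 8*((i/2) % 2)`[3,1]->3
lane 3: g=0 (3/4), t=3 (3%4)
i=1: r=0+0=0, c=3*2+1=7
row: 3 vs 0

buggy=3 correct=0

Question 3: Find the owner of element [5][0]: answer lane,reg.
r: 5->gid=5,r8=0  c: 0->tid=0,i&1=0
L=5*4+0=20  i=0*2+0=0

20,0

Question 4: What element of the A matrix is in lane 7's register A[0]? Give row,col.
lane 7: G=1 (7/4), T=3 (7%4)
i=0: r=1+0=1, c=3*2+0=6

1,6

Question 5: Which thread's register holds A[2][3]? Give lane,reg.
r=2→G=2,rhi=0  c=3→T=1,p=1
L=2*4+1=9  i=0*2+1=1

9,1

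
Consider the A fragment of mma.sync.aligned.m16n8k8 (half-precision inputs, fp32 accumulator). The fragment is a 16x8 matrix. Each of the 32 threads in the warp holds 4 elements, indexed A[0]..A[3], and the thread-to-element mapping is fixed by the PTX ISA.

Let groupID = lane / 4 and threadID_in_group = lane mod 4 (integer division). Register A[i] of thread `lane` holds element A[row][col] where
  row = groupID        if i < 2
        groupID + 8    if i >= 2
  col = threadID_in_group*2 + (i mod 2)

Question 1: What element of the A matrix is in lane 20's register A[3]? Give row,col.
L=20=>grp=20>>2=5, tig=20&3=0
[3]=>row 5+8=13  col 0·2+1=1

13,1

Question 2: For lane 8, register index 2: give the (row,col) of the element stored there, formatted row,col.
10,0

lane 8: g=2 (8/4), t=0 (8%4)
i=2: r=2+8=10, c=0*2+0=0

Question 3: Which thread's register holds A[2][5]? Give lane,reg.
r=2->g=2,rb=0  c=5->t=2,b0=1
L=2*4+2=10  i=0*2+1=1

10,1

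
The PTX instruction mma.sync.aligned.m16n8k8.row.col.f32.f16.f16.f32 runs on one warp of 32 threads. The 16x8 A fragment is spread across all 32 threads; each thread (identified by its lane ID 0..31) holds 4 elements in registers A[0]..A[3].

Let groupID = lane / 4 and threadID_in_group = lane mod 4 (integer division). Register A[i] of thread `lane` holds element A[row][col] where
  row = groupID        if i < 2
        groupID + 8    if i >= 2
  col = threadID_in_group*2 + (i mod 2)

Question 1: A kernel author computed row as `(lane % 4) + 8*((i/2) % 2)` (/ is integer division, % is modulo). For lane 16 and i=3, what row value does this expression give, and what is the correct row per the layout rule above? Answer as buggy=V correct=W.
`(lane % 4) + 8*((i/2) % 2)`[16,3]=>8
lane 16=>16/4=4, 16 mod 4=0
i=3  r:4+8=>12  c:2·0+1=>1
row: 8 vs 12

buggy=8 correct=12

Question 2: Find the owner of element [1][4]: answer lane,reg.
r=1->g=1,rb=0  c=4->t=2,b0=0
L=1*4+2=6  i=0*2+0=0

6,0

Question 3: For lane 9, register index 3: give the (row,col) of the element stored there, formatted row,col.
10,3

L=9->gid=9>>2=2, tid=9&3=1
[3]->row 2+8=10  col 1·2+1=3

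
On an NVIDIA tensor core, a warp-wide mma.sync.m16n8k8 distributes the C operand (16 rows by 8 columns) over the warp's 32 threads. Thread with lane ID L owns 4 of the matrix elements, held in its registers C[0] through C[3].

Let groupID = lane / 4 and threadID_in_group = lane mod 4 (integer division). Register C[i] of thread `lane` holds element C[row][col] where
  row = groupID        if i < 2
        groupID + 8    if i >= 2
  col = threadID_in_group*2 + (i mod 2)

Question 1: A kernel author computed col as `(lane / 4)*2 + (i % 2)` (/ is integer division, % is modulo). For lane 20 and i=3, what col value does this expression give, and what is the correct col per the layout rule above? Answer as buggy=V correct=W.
`(lane / 4)*2 + (i % 2)`[20,3]->11
20: gid=5,tid=0
[3] (5+8,0*2+1) = (13,1)
col: 11 vs 1

buggy=11 correct=1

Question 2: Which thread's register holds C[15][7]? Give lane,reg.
31,3

r=15⇒gr=7,Rb=1  c=7⇒th=3,odd=1
L=7*4+3=31  i=1*2+1=3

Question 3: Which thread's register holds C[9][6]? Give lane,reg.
7,2

r:9=>grp=1,rB=1  c:6=>tig=3,lo=0
L=1*4+3=7  i=1*2+0=2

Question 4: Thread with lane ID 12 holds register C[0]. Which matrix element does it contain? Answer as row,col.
lane 12⇒12/4=3, 12 mod 4=0
i=0  r:3+0⇒3  c:2·0+0⇒0

3,0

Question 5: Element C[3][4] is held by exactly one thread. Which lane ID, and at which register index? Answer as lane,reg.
14,0

r=3->g=3,rb=0  c=4->t=2,b0=0
L=3*4+2=14  i=0*2+0=0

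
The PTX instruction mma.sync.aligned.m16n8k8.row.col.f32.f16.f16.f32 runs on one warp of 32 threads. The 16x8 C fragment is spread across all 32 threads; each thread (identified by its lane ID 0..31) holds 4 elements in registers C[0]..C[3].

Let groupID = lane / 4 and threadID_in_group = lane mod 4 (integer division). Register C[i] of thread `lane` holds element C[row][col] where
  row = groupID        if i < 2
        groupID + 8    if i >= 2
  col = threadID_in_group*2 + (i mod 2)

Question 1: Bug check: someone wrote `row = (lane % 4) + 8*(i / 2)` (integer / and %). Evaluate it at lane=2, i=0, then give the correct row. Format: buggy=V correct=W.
`(lane % 4) + 8*(i / 2)`[2,0]⇒2
lane 2⇒2/4=0, 2 mod 4=2
i=0  r:0+0⇒0  c:2·2+0⇒4
row: 2 vs 0

buggy=2 correct=0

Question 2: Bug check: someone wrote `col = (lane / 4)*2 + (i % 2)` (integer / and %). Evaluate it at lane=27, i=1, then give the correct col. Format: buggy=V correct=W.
buggy=13 correct=7

`(lane / 4)*2 + (i % 2)`[27,1]->13
lane 27->27/4=6, 27 mod 4=3
i=1  r:6+0->6  c:2·3+1->7
col: 13 vs 7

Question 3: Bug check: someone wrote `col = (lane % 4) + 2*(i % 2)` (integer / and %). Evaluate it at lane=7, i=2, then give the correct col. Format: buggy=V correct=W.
buggy=3 correct=6

`(lane % 4) + 2*(i % 2)`[7,2]=>3
lane 7=>7/4=1, 7 mod 4=3
i=2  r:1+8=>9  c:2·3+0=>6
col: 3 vs 6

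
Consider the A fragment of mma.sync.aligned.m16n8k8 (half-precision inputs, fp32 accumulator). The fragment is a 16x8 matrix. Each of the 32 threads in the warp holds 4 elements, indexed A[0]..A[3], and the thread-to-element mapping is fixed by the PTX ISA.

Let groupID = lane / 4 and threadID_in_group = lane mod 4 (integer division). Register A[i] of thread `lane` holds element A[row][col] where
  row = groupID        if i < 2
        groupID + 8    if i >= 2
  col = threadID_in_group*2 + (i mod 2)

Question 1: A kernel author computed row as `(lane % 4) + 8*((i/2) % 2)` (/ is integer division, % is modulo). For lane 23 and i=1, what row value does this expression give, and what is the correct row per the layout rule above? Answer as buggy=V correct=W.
`(lane % 4) + 8*((i/2) % 2)`[23,1]⇒3
L=23⇒gr=23>>2=5, th=23&3=3
[1]⇒row 5+0=5  col 3·2+1=7
row: 3 vs 5

buggy=3 correct=5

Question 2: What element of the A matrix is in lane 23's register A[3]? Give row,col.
13,7

lane 23: G=5 (23/4), T=3 (23%4)
i=3: r=5+8=13, c=3*2+1=7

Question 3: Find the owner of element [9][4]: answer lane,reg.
6,2

r: 9->gid=1,r8=1  c: 4->tid=2,i&1=0
L=1*4+2=6  i=1*2+0=2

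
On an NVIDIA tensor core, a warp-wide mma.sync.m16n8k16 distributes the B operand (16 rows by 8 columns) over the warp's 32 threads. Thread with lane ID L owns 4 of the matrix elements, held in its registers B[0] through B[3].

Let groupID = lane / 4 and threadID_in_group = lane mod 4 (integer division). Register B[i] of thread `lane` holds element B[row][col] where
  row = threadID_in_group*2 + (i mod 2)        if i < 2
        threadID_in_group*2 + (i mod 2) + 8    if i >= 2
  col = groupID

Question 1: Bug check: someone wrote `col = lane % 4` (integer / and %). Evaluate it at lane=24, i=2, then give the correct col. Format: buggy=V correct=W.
buggy=0 correct=6

`lane % 4`[24,2]=>0
24: grp=6,tig=0
[2] (0*2+0+8,6) = (8,6)
col: 0 vs 6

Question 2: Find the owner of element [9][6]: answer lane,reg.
c=6->g=6  r=9->rb=1,t=0,b0=1
L=6*4+0=24  i=1*2+1=3

24,3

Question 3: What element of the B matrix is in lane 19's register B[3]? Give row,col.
lane 19=>19/4=4, 19 mod 4=3
i=3  r:2·3+1+8=>15  c:4

15,4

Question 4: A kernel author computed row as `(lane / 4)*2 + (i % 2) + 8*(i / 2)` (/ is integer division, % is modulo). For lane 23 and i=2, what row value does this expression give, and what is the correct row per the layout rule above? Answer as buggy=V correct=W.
buggy=18 correct=14

`(lane / 4)*2 + (i % 2) + 8*(i / 2)`[23,2]->18
lane 23: gid=5 (23/4), tid=3 (23%4)
i=2: r=3*2+0+8=14, c=gid=5
row: 18 vs 14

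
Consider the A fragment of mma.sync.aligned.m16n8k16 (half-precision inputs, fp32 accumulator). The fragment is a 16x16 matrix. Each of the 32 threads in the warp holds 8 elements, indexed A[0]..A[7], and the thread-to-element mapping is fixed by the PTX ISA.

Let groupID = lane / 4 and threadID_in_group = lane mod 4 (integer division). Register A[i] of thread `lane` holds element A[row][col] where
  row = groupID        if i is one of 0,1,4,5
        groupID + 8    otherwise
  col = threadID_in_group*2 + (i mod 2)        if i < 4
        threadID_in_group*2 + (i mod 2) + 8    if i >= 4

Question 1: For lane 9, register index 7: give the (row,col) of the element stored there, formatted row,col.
10,11

lane 9⇒9/4=2, 9 mod 4=1
i=7  r:2+8⇒10  c:2·1+1+8⇒11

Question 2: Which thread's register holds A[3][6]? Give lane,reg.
15,0

r: 3->gid=3,r8=0  c: 6->c8=0,tid=3,i&1=0
L=3*4+3=15  i=0*4+0*2+0=0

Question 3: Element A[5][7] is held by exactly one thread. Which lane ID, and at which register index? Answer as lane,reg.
23,1

r=5⇒gr=5,Rb=0  c=7⇒Cb=0,th=3,odd=1
L=5*4+3=23  i=0*4+0*2+1=1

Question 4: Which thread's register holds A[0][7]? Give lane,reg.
r:0=>grp=0,rB=0  c:7=>cB=0,tig=3,lo=1
L=0*4+3=3  i=0*4+0*2+1=1

3,1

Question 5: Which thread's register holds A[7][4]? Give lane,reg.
30,0

r=7->g=7,rb=0  c=4->cb=0,t=2,b0=0
L=7*4+2=30  i=0*4+0*2+0=0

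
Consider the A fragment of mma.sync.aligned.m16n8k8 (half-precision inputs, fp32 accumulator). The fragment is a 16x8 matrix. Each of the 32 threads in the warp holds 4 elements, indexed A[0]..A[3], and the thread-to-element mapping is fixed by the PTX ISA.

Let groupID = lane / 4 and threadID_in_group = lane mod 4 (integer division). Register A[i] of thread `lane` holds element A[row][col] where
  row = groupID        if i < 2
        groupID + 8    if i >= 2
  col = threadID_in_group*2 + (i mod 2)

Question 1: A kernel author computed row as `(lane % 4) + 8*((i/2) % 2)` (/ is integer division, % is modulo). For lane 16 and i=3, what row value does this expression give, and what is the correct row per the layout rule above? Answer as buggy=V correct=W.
`(lane % 4) + 8*((i/2) % 2)`[16,3]->8
16: g=4,t=0
[3] (4+8,0*2+1) = (12,1)
row: 8 vs 12

buggy=8 correct=12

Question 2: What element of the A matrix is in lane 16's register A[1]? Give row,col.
4,1

16: gid=4,tid=0
[1] (4+0,0*2+1) = (4,1)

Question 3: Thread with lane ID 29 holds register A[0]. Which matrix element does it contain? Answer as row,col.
29: gid=7,tid=1
[0] (7+0,1*2+0) = (7,2)

7,2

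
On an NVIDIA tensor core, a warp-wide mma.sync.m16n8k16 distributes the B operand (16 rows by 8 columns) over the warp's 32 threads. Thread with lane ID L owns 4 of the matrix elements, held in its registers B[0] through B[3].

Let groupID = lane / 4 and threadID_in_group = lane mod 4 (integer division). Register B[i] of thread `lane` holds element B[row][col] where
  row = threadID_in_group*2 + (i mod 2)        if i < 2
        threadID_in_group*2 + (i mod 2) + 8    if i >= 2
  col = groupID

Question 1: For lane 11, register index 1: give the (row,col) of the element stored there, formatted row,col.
11: gid=2,tid=3
[1] (3*2+1+0,2) = (7,2)

7,2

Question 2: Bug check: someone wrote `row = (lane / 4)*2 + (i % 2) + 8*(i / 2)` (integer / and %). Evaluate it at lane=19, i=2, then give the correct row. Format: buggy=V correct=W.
buggy=16 correct=14

`(lane / 4)*2 + (i % 2) + 8*(i / 2)`[19,2]→16
lane 19: G=4 (19/4), T=3 (19%4)
i=2: r=3*2+0+8=14, c=G=4
row: 16 vs 14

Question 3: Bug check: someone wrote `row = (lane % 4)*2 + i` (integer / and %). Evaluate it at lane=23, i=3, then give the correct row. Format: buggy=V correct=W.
buggy=9 correct=15

`(lane % 4)*2 + i`[23,3]->9
lane 23->23/4=5, 23 mod 4=3
i=3  r:2·3+1+8->15  c:5
row: 9 vs 15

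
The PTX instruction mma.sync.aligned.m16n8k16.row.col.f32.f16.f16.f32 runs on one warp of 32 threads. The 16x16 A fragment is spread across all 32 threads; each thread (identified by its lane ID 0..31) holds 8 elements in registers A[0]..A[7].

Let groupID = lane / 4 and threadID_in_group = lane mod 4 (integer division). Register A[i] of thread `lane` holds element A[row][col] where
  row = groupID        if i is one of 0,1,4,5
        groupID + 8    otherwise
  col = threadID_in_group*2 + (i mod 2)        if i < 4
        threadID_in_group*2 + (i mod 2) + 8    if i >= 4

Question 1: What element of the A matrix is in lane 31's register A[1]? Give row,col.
L=31->gid=31>>2=7, tid=31&3=3
[1]->row 7+0=7  col 3·2+1+0=7

7,7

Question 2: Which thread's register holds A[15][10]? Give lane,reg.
29,6

r=15⇒gr=7,Rb=1  c=10⇒Cb=1,th=1,odd=0
L=7*4+1=29  i=1*4+1*2+0=6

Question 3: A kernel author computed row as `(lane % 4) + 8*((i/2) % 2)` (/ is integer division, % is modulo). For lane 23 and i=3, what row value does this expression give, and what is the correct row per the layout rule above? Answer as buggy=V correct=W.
buggy=11 correct=13

`(lane % 4) + 8*((i/2) % 2)`[23,3]=>11
L=23=>grp=23>>2=5, tig=23&3=3
[3]=>row 5+8=13  col 3·2+1+0=7
row: 11 vs 13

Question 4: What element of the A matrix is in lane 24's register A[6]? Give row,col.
14,8

L=24->gid=24>>2=6, tid=24&3=0
[6]->row 6+8=14  col 0·2+0+8=8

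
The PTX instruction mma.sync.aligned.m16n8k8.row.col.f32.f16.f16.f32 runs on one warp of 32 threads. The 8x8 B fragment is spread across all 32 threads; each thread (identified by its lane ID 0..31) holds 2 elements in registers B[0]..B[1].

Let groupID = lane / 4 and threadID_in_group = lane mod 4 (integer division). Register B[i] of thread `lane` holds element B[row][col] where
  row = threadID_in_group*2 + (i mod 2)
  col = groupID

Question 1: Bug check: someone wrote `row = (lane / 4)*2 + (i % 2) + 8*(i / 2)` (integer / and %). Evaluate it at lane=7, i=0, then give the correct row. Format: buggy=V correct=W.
buggy=2 correct=6

`(lane / 4)*2 + (i % 2) + 8*(i / 2)`[7,0]⇒2
lane 7⇒7/4=1, 7 mod 4=3
i=0  r:2·3+0⇒6  c:1
row: 2 vs 6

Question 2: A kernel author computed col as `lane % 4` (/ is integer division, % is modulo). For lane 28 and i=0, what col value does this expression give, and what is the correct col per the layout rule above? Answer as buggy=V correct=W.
buggy=0 correct=7

`lane % 4`[28,0]->0
lane 28->28/4=7, 28 mod 4=0
i=0  r:2·0+0->0  c:7
col: 0 vs 7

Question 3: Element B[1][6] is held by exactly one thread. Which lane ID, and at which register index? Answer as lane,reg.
c=6->g=6  r=1->t=0,b0=1
L=6*4+0=24  i=1=1

24,1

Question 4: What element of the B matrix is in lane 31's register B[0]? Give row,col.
6,7

L=31→G=31>>2=7, T=31&3=3
[0]→row 3·2+0=6  col G=7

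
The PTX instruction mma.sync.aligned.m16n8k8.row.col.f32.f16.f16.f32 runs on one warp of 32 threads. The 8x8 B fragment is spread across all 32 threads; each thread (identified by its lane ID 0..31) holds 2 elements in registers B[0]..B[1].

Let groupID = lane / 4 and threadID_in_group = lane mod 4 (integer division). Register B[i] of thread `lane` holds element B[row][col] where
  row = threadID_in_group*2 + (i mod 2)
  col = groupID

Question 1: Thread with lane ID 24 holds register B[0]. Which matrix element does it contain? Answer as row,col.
24: gr=6,th=0
[0] (0*2+0,6) = (0,6)

0,6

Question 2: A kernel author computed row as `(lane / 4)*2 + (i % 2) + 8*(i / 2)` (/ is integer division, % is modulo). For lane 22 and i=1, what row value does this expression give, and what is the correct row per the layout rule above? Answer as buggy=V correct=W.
`(lane / 4)*2 + (i % 2) + 8*(i / 2)`[22,1]->11
L=22->g=22>>2=5, t=22&3=2
[1]->row 2·2+1=5  col g=5
row: 11 vs 5

buggy=11 correct=5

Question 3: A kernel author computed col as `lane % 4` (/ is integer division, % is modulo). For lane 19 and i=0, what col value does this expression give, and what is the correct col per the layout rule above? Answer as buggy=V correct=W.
buggy=3 correct=4

`lane % 4`[19,0]=>3
lane 19=>19/4=4, 19 mod 4=3
i=0  r:2·3+0=>6  c:4
col: 3 vs 4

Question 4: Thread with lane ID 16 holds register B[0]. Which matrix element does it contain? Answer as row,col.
0,4

lane 16=>16/4=4, 16 mod 4=0
i=0  r:2·0+0=>0  c:4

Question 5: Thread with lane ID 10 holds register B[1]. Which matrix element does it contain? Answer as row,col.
lane 10: g=2 (10/4), t=2 (10%4)
i=1: r=2*2+1=5, c=g=2

5,2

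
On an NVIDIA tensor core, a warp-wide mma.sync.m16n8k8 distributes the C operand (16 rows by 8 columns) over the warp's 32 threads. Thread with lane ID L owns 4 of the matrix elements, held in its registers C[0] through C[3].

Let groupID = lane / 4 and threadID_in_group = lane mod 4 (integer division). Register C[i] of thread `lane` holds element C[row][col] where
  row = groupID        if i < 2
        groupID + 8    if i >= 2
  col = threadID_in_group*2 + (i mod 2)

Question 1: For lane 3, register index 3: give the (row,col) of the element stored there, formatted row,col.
8,7

lane 3: gid=0 (3/4), tid=3 (3%4)
i=3: r=0+8=8, c=3*2+1=7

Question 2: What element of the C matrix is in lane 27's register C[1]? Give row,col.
6,7

27: gr=6,th=3
[1] (6+0,3*2+1) = (6,7)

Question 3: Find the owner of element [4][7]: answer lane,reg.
19,1

r=4⇒gr=4,Rb=0  c=7⇒th=3,odd=1
L=4*4+3=19  i=0*2+1=1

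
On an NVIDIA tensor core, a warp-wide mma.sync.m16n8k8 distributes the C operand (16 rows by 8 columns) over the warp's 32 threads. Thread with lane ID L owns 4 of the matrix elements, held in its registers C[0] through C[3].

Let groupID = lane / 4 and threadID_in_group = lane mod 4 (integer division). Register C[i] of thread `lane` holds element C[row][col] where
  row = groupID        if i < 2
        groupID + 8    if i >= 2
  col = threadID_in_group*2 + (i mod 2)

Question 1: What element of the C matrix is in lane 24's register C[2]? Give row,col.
24: grp=6,tig=0
[2] (6+8,0*2+0) = (14,0)

14,0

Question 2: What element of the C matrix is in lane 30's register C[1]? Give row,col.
7,5

L=30→G=30>>2=7, T=30&3=2
[1]→row 7+0=7  col 2·2+1=5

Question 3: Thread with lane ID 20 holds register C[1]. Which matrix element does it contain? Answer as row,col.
5,1

lane 20=>20/4=5, 20 mod 4=0
i=1  r:5+0=>5  c:2·0+1=>1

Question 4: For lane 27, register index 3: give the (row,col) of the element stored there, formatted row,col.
14,7

27: gr=6,th=3
[3] (6+8,3*2+1) = (14,7)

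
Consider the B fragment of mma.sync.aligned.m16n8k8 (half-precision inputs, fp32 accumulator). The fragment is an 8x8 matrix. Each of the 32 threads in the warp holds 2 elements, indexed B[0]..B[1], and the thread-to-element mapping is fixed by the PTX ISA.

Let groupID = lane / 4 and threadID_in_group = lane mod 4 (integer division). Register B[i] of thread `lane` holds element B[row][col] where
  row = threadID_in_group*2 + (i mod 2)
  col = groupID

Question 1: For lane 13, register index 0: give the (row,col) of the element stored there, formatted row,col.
lane 13->13/4=3, 13 mod 4=1
i=0  r:2·1+0->2  c:3

2,3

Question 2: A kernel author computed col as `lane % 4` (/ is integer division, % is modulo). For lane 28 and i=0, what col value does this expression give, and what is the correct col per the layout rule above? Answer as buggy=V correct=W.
buggy=0 correct=7

`lane % 4`[28,0]⇒0
L=28⇒gr=28>>2=7, th=28&3=0
[0]⇒row 0·2+0=0  col gr=7
col: 0 vs 7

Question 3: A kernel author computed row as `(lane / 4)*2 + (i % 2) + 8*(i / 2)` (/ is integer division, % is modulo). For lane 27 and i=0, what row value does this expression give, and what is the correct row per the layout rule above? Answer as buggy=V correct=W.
buggy=12 correct=6

`(lane / 4)*2 + (i % 2) + 8*(i / 2)`[27,0]->12
lane 27->27/4=6, 27 mod 4=3
i=0  r:2·3+0->6  c:6
row: 12 vs 6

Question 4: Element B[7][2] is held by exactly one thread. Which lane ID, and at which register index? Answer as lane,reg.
c:2=>grp=2  r:7=>tig=3,lo=1
L=2*4+3=11  i=1=1

11,1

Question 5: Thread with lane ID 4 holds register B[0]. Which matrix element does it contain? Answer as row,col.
0,1

L=4⇒gr=4>>2=1, th=4&3=0
[0]⇒row 0·2+0=0  col gr=1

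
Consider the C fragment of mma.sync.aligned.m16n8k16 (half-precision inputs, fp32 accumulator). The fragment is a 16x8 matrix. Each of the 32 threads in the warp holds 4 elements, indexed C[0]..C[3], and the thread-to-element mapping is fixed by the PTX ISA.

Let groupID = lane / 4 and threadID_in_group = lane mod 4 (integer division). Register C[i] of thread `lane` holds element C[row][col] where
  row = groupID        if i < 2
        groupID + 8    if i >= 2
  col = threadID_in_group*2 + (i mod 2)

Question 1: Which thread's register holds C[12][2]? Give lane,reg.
17,2

r: 12->gid=4,r8=1  c: 2->tid=1,i&1=0
L=4*4+1=17  i=1*2+0=2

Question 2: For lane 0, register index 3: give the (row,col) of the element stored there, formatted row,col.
8,1

lane 0: gr=0 (0/4), th=0 (0%4)
i=3: r=0+8=8, c=0*2+1=1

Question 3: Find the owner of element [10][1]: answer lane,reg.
r=10⇒gr=2,Rb=1  c=1⇒th=0,odd=1
L=2*4+0=8  i=1*2+1=3

8,3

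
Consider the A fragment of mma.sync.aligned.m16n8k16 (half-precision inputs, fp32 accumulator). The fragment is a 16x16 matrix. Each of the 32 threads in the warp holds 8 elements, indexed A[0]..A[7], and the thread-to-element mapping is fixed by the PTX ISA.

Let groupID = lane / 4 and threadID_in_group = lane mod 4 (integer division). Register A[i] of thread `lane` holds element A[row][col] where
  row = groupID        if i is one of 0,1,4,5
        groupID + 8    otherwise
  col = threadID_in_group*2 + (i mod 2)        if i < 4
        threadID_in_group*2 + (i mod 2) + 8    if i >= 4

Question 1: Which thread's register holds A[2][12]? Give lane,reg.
10,4

r=2->g=2,rb=0  c=12->cb=1,t=2,b0=0
L=2*4+2=10  i=1*4+0*2+0=4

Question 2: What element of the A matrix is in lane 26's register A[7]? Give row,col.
14,13

26: g=6,t=2
[7] (6+8,2*2+1+8) = (14,13)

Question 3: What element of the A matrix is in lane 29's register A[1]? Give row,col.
L=29=>grp=29>>2=7, tig=29&3=1
[1]=>row 7+0=7  col 1·2+1+0=3

7,3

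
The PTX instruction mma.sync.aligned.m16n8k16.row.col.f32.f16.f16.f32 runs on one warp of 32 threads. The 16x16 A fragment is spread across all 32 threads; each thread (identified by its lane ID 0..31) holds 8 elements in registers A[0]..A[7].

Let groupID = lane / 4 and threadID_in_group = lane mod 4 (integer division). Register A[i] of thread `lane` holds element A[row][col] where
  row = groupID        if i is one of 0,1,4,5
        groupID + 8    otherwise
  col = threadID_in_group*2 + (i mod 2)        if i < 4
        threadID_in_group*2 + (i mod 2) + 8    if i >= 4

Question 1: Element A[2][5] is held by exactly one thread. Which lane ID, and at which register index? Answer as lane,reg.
10,1

r=2→G=2,rhi=0  c=5→chi=0,T=2,p=1
L=2*4+2=10  i=0*4+0*2+1=1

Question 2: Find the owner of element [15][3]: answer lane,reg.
r=15→G=7,rhi=1  c=3→chi=0,T=1,p=1
L=7*4+1=29  i=0*4+1*2+1=3

29,3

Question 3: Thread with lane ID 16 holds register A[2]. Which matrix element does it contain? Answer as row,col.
12,0

L=16->g=16>>2=4, t=16&3=0
[2]->row 4+8=12  col 0·2+0+0=0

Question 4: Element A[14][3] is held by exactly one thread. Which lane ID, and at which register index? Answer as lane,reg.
r=14⇒gr=6,Rb=1  c=3⇒Cb=0,th=1,odd=1
L=6*4+1=25  i=0*4+1*2+1=3

25,3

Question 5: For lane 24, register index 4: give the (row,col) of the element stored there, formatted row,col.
lane 24⇒24/4=6, 24 mod 4=0
i=4  r:6+0⇒6  c:2·0+0+8⇒8

6,8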